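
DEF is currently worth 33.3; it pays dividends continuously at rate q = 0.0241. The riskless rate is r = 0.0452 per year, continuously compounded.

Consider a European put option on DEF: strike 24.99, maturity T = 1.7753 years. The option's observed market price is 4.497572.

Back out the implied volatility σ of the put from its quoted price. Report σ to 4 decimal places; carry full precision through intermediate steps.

At σ = 0.5780 the Black–Scholes value reproduces the quote:
σ√T = 0.578·√1.7753 = 0.770129
d₁ = (ln(S/K) + (r−q+σ²/2)T) / (σ√T) = (ln(33.3/24.99) + (0.0452−0.0241+0.578²/2)·1.7753) / 0.770129 = (0.287082 + 0.334008) / 0.770129 = 0.806475
d₂ = d₁ − σ√T = 0.806475 − 0.770129 = 0.036346
e^{−rT} = 0.922892
e^{−qT} = 0.958118
N(−d₁) = 0.209985,  N(−d₂) = 0.485503
V = K·e^{−rT}·N(−d₂) − S·e^{−qT}·N(−d₁) = 11.197194 − 6.699622 = 4.497572 (matching the quote); vega is positive throughout, so no other σ reproduces this price

sigma = 0.5780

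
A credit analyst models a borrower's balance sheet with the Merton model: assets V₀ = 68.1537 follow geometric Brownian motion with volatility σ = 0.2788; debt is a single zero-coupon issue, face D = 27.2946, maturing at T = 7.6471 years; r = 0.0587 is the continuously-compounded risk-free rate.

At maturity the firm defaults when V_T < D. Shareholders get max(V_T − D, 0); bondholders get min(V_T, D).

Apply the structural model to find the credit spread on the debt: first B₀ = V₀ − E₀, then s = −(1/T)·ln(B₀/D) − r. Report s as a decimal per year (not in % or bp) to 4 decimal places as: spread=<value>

Work the structural quantities from V₀ = 68.1537 against face 27.2946:
d₁ = [ln(V₀/D) + (r + σ²/2)T] / (σ√T)
   = [ln(68.1537/27.2946) + (0.0587 + 0.5·0.2788²)·7.6471] / (0.2788·√7.6471)
   = [0.915077 + 0.746087] / 0.770977 = 2.154623
d₂ = d₁ − σ√T = 2.154623 − 0.770977 = 1.383646
N(d₁) = 0.984404,  N(d₂) = 0.916767,  e^(−rT) = 0.638340
E₀ = V₀·N(d₁) − D·e^(−rT)·N(d₂)
   = 68.1537·0.984404 − 27.2946·0.638340·0.916767 = 51.117765
B₀ = V₀ − E₀ = 68.1537 − 51.117765 = 17.035935
spread = −(1/T)·ln(B₀/D) − r = −(1/7.6471)·ln(17.035935/27.2946) − 0.0587 = 0.00293957

spread=0.0029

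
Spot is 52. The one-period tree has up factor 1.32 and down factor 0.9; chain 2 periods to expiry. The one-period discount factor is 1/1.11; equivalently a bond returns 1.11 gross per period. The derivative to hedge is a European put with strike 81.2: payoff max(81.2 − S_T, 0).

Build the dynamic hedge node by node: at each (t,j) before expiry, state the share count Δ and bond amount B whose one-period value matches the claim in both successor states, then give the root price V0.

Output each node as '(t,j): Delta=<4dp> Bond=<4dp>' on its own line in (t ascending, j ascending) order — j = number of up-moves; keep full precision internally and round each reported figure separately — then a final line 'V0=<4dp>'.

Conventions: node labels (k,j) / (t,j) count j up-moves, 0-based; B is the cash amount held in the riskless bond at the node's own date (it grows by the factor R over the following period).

(0,0): Delta=-0.8060 Bond=57.7254
(1,0): Delta=-1.0000 Bond=73.1532
(1,1): Delta=-0.6738 Bond=54.9972
V0=15.8120

Under the risk-neutral measure, an up-move has probability p* = (R−d)/(u−d) = 0.5000 and values discount at R = 1.11.
Payoffs at expiry: V(2,0)=39.0800, V(2,1)=19.4240, V(2,2)=0.0000
(1,0): S=46.8000. Δ = (V_up−V_dn)/(S_up−S_dn) = (19.4240−39.0800)/(61.7760−42.1200) = -1.0000. V = [p*·19.4240 + (1−p*)·39.0800]/1.11 = 26.3532. B = V − Δ·S = 73.1532.
(1,1): S=68.6400. Δ = (V_up−V_dn)/(S_up−S_dn) = (0.0000−19.4240)/(90.6048−61.7760) = -0.6738. V = [p*·0.0000 + (1−p*)·19.4240]/1.11 = 8.7495. B = V − Δ·S = 54.9972.
(0,0): S=52.0000. Δ = (V_up−V_dn)/(S_up−S_dn) = (8.7495−26.3532)/(68.6400−46.8000) = -0.8060. V = [p*·8.7495 + (1−p*)·26.3532]/1.11 = 15.8120. B = V − Δ·S = 57.7254.
Sanity check at the root: Δ(0,0)·S0 + B(0,0) reproduces V0 = 15.8120.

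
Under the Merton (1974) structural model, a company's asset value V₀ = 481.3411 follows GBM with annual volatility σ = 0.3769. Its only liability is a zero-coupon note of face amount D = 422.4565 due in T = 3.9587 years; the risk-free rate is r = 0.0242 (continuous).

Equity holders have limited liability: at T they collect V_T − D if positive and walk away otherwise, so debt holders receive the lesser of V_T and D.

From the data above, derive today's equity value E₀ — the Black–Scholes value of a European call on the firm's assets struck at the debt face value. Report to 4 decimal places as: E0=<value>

E0=180.6117

With assets at 481.3411 and a single debt payment of 422.4565 at 3.9587 years:
d₁ = [ln(V₀/D) + (r + σ²/2)T] / (σ√T)
   = [ln(481.3411/422.4565) + (0.0242 + 0.5·0.3769²)·3.9587] / (0.3769·√3.9587)
   = [0.130490 + 0.376974] / 0.749898 = 0.676710
d₂ = d₁ − σ√T = 0.676710 − 0.749898 = -0.073188
N(d₁) = 0.750705,  N(d₂) = 0.470828,  e^(−rT) = 0.908645
E₀ = V₀·N(d₁) − D·e^(−rT)·N(d₂)
   = 481.3411·0.750705 − 422.4565·0.908645·0.470828 = 180.611652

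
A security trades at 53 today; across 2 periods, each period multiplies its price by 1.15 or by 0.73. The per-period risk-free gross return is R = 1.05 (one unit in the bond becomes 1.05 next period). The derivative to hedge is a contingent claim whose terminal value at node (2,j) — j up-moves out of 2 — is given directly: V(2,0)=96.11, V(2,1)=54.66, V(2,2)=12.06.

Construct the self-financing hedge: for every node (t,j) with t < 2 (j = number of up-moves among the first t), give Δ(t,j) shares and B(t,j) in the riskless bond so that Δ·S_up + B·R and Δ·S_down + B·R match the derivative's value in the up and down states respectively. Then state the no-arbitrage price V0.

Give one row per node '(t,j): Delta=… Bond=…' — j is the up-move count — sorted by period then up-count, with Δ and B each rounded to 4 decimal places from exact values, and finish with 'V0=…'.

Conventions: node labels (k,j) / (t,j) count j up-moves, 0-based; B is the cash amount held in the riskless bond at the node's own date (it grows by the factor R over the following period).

(0,0): Delta=-1.8109 Bond=125.2571
(1,0): Delta=-2.5508 Bond=160.1467
(1,1): Delta=-1.6641 Bond=122.5741
V0=29.2794

Arbitrage-free pricing uses the up-move probability p* = (R−d)/(u−d) = 0.7619, discounting each step at R = 1.05.
At maturity the claim pays: V(2,0)=96.1100, V(2,1)=54.6600, V(2,2)=12.0600
  t=1,j=0: stock 38.6900 → up 44.4935 (V=54.6600), down 28.2437 (V=96.1100). Price 61.4562; hedge Δ=-2.5508, bond B=160.1467.
  t=1,j=1: stock 60.9500 → up 70.0925 (V=12.0600), down 44.4935 (V=54.6600). Price 21.1456; hedge Δ=-1.6641, bond B=122.5741.
  t=0,j=0: stock 53.0000 → up 60.9500 (V=21.1456), down 38.6900 (V=61.4562). Price 29.2794; hedge Δ=-1.8109, bond B=125.2571.
Verification: the root portfolio costs Δ(0,0)·S0 + B(0,0) = 29.2794, matching V0.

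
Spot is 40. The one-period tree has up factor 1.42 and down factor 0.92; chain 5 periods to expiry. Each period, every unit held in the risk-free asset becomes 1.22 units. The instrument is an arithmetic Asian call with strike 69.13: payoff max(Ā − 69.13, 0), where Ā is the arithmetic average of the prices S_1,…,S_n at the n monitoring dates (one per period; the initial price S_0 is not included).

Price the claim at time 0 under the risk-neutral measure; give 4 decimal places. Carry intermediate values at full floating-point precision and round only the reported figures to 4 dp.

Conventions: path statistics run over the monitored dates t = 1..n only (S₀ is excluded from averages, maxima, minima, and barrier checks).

No-arbitrage gives p* = (R−d)/(u−d) = 0.6000: enumerate every path, weight its payoff by its p*-probability, and discount by R^5.
Enumerate all 2^5 = 32 price paths (U = up ×1.42, D = down ×0.92); each path with k up-moves has probability p*^k·(1−p*)^(5−k).
DDDDD: Ā=31.3645, payoff=0.0000, prob=0.010240
UDDDD: Ā=48.4104, payoff=0.0000, prob=0.015360
DUDDD: Ā=44.4104, payoff=0.0000, prob=0.015360
UUDDD: Ā=68.5465, payoff=0.0000, prob=0.023040
DDUDD: Ā=40.7304, payoff=0.0000, prob=0.015360
UDUDD: Ā=62.8665, payoff=0.0000, prob=0.023040
DUUDD: Ā=58.8665, payoff=0.0000, prob=0.023040
UUUDD: Ā=90.8592, payoff=21.7292, prob=0.034560
DDDUD: Ā=37.3448, payoff=0.0000, prob=0.015360
UDDUD: Ā=57.6409, payoff=0.0000, prob=0.023040
DUDUD: Ā=53.6409, payoff=0.0000, prob=0.023040
UUDUD: Ā=82.7936, payoff=13.6636, prob=0.034560
DDUUD: Ā=49.9609, payoff=0.0000, prob=0.023040
UDUUD: Ā=77.1136, payoff=7.9836, prob=0.034560
DUUUD: Ā=73.1136, payoff=3.9836, prob=0.034560
UUUUD: Ā=112.8493, payoff=43.7193, prob=0.051840
DDDDU: Ā=34.2301, payoff=0.0000, prob=0.015360
UDDDU: Ā=52.8334, payoff=0.0000, prob=0.023040
DUDDU: Ā=48.8334, payoff=0.0000, prob=0.023040
UUDDU: Ā=75.3732, payoff=6.2432, prob=0.034560
DDUDU: Ā=45.1534, payoff=0.0000, prob=0.023040
UDUDU: Ā=69.6932, payoff=0.5632, prob=0.034560
DUUDU: Ā=65.6932, payoff=0.0000, prob=0.034560
UUUDU: Ā=101.3961, payoff=32.2661, prob=0.051840
DDDUU: Ā=41.7678, payoff=0.0000, prob=0.023040
UDDUU: Ā=64.4676, payoff=0.0000, prob=0.034560
DUDUU: Ā=60.4676, payoff=0.0000, prob=0.034560
UUDUU: Ā=93.3305, payoff=24.2005, prob=0.051840
DDUUU: Ā=56.7876, payoff=0.0000, prob=0.034560
UDUUU: Ā=87.6505, payoff=18.5205, prob=0.051840
DUUUU: Ā=83.6505, payoff=14.5205, prob=0.051840
UUUUU: Ā=129.1127, payoff=59.9827, prob=0.077760
Price = Σ prob·payoff / R^5 = 13.442731 / 2.702708 = 4.9738

price = 4.9738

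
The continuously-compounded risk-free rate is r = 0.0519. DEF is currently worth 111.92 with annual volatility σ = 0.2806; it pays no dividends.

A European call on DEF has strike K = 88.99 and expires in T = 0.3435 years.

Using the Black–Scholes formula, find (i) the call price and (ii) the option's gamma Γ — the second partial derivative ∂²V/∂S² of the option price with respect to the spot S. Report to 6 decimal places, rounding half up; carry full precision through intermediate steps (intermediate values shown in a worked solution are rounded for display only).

σ√T = 0.2806·√0.3435 = 0.164456
d₁ = (ln(S/K) + (r+σ²/2)T) / (σ√T) = (ln(111.92/88.99) + (0.0519+0.2806²/2)·0.3435) / 0.164456 = (0.229260 + 0.031351) / 0.164456 = 1.584680
d₂ = d₁ − σ√T = 1.584680 − 0.164456 = 1.420224
e^{−rT} = 0.982330
N(d₁) = 0.943480,  N(d₂) = 0.922229
Call price V = S·N(d₁) − K·e^{−rT}·N(d₂) = 105.594336 − 80.618998 = 24.975338
φ(d₁) = (1/√(2π))·e^{−d₁²/2} = 0.113660
Γ = φ(d₁) / (S·σ·√T) = 0.006175

price = 24.975338
Γ = 0.006175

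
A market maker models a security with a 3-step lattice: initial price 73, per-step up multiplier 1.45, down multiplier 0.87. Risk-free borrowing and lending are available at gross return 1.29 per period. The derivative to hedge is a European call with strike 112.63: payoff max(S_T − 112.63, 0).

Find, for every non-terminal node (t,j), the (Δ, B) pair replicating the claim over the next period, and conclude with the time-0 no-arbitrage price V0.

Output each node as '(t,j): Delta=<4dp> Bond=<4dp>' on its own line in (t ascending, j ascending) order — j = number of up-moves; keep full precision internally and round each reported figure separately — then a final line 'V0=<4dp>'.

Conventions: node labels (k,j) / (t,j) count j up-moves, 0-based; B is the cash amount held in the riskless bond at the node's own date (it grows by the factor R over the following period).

(0,0): Delta=0.7810 Bond=-33.3469
(1,0): Delta=0.3185 Bond=-13.6419
(1,1): Delta=0.8868 Bond=-54.2082
(2,0): Delta=0.0000 Bond=0.0000
(2,1): Delta=0.3913 Bond=-24.3021
(2,2): Delta=1.0000 Bond=-87.3101
V0=23.6683

Risk-neutral probability p* = (R−d)/(u−d) = (1.29−0.87)/(1.45−0.87) = 0.7241.
Payoffs at expiry: V(3,0)=0.0000, V(3,1)=0.0000, V(3,2)=20.8998, V(3,3)=109.9196
Node (2,0) S=55.2537: V=(p*·0.0000+(1−p*)·0.0000)/1.29=0.0000; Δ=(0.0000−0.0000)/(80.1179−48.0707)=0.0000; B=V−Δ·S=0.0000
Node (2,1) S=92.0895: V=(p*·20.8998+(1−p*)·0.0000)/1.29=11.7320; Δ=(20.8998−0.0000)/(133.5298−80.1179)=0.3913; B=V−Δ·S=-24.3021
Node (2,2) S=153.4825: V=(p*·109.9196+(1−p*)·20.8998)/1.29=66.1724; Δ=(109.9196−20.8998)/(222.5496−133.5298)=1.0000; B=V−Δ·S=-87.3101
Node (1,0) S=63.5100: V=(p*·11.7320+(1−p*)·0.0000)/1.29=6.5857; Δ=(11.7320−0.0000)/(92.0895−55.2537)=0.3185; B=V−Δ·S=-13.6419
Node (1,1) S=105.8500: V=(p*·66.1724+(1−p*)·11.7320)/1.29=39.6546; Δ=(66.1724−11.7320)/(153.4825−92.0895)=0.8868; B=V−Δ·S=-54.2082
Node (0,0) S=73.0000: V=(p*·39.6546+(1−p*)·6.5857)/1.29=23.6683; Δ=(39.6546−6.5857)/(105.8500−63.5100)=0.7810; B=V−Δ·S=-33.3469
As a check, the time-0 holding Δ(0,0)·S0 + B(0,0) comes to 23.6683 — exactly V0.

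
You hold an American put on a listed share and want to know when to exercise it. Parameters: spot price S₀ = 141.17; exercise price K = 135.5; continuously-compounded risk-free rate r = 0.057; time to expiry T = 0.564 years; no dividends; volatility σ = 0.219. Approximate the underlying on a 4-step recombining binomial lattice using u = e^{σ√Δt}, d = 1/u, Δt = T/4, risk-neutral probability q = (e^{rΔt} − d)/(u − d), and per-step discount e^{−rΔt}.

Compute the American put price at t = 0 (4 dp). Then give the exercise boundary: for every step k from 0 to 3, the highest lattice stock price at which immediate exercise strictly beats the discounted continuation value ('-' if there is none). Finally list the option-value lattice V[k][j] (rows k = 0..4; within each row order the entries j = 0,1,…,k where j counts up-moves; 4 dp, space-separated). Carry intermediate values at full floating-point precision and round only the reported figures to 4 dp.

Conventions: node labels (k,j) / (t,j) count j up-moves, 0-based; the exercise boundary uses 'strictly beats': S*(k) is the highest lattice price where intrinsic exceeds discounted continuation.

Δt=0.14100  u=1.08571  d=0.92106  q=0.52846  discount=0.99200
step 4 (expiry): payoffs max(K−S,0) = 33.9017 15.7393 0.0000 0.0000 0.0000
step 3: (k=3,j=0): S=110.3064, K−S=25.1936, hold=24.1090 ⇒ V=25.1936 exercise | (k=3,j=1): S=130.0255, K−S=5.4745, hold=7.3623 ⇒ V=7.3623 continue | (k=3,j=2): S=153.2697, K−S=0.0000, hold=0.0000 ⇒ V=0.0000 continue | (k=3,j=3): S=180.6693, K−S=0.0000, hold=0.0000 ⇒ V=0.0000 continue  boundary S*=110.3064
step 2: (k=2,j=0): S=119.7607, K−S=15.7393, hold=15.6442 ⇒ V=15.7393 exercise | (k=2,j=1): S=141.1700, K−S=0.0000, hold=3.4438 ⇒ V=3.4438 continue | (k=2,j=2): S=166.4065, K−S=0.0000, hold=0.0000 ⇒ V=0.0000 continue  boundary S*=119.7607
step 1: (k=1,j=0): S=130.0255, K−S=5.4745, hold=9.1676 ⇒ V=9.1676 continue | (k=1,j=1): S=153.2697, K−S=0.0000, hold=1.6109 ⇒ V=1.6109 continue  boundary S*=-
step 0: (k=0,j=0): S=141.1700, K−S=0.0000, hold=5.1328 ⇒ V=5.1328 continue  boundary S*=-

price = 5.1328
boundary = - - 119.7607 110.3064
tree:
5.1328
9.1676 1.6109
15.7393 3.4438 0.0000
25.1936 7.3623 0.0000 0.0000
33.9017 15.7393 0.0000 0.0000 0.0000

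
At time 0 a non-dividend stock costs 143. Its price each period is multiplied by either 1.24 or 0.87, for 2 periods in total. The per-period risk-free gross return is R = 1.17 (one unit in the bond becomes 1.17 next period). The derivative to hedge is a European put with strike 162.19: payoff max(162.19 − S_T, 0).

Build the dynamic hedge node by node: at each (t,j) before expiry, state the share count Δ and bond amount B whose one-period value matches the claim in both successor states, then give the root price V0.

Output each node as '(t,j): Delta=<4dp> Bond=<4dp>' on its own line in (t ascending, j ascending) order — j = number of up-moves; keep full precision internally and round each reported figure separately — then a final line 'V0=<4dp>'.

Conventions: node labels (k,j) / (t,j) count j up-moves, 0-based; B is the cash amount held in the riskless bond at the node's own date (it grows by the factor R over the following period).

Risk-neutral probability p* = (R−d)/(u−d) = (1.17−0.87)/(1.24−0.87) = 0.8108.
Payoffs at expiry: V(2,0)=53.9533, V(2,1)=7.9216, V(2,2)=0.0000
  t=1,j=0: stock 124.4100 → up 154.2684 (V=7.9216), down 108.2367 (V=53.9533). Price 14.2139; hedge Δ=-1.0000, bond B=138.6239.
  t=1,j=1: stock 177.3200 → up 219.8768 (V=0.0000), down 154.2684 (V=7.9216). Price 1.2809; hedge Δ=-0.1207, bond B=22.6907.
  t=0,j=0: stock 143.0000 → up 177.3200 (V=1.2809), down 124.4100 (V=14.2139). Price 3.1861; hedge Δ=-0.2444, bond B=38.1402.
Sanity check at the root: Δ(0,0)·S0 + B(0,0) reproduces V0 = 3.1861.

(0,0): Delta=-0.2444 Bond=38.1402
(1,0): Delta=-1.0000 Bond=138.6239
(1,1): Delta=-0.1207 Bond=22.6907
V0=3.1861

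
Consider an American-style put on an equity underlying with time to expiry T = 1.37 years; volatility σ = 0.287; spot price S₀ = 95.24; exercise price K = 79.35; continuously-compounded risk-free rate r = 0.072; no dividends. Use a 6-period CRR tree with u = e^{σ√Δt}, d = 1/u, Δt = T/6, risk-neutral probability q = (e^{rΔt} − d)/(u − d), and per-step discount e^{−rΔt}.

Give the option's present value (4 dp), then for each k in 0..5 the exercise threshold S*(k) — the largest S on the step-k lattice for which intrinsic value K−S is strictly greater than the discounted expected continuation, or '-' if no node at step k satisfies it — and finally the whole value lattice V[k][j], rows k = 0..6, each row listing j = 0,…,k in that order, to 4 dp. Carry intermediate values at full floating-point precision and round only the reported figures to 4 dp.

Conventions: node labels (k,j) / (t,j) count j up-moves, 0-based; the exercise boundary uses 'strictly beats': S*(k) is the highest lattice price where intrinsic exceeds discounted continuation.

price = 3.6287
boundary = - - - 63.1162 55.0277 63.1162
tree:
3.6287
6.1760 1.4477
10.2051 2.7401 0.3288
16.2338 5.0942 0.7051 0.0000
24.3223 9.2474 1.5123 0.0000 0.0000
31.3742 16.2338 3.2435 0.0000 0.0000 0.0000
37.5224 24.3223 6.9564 0.0000 0.0000 0.0000 0.0000

Δt=0.22833  u=1.14699  d=0.87185  q=0.52601  discount=0.98369
step 6 (expiry): payoffs max(K−S,0) = 37.5224 24.3223 6.9564 0.0000 0.0000 0.0000 0.0000
step 5: (k=5,j=0): S=47.9758, K−S=31.3742, hold=30.0804 ⇒ V=31.3742 exercise | (k=5,j=1): S=63.1162, K−S=16.2338, hold=14.9399 ⇒ V=16.2338 exercise | (k=5,j=2): S=83.0348, K−S=0.0000, hold=3.2435 ⇒ V=3.2435 continue | (k=5,j=3): S=109.2393, K−S=0.0000, hold=0.0000 ⇒ V=0.0000 continue | (k=5,j=4): S=143.7136, K−S=0.0000, hold=0.0000 ⇒ V=0.0000 continue | (k=5,j=5): S=189.0674, K−S=0.0000, hold=0.0000 ⇒ V=0.0000 continue  boundary S*=63.1162
step 4: (k=4,j=0): S=55.0277, K−S=24.3223, hold=23.0284 ⇒ V=24.3223 exercise | (k=4,j=1): S=72.3936, K−S=6.9564, hold=9.2474 ⇒ V=9.2474 continue | (k=4,j=2): S=95.2400, K−S=0.0000, hold=1.5123 ⇒ V=1.5123 continue | (k=4,j=3): S=125.2963, K−S=0.0000, hold=0.0000 ⇒ V=0.0000 continue | (k=4,j=4): S=164.8380, K−S=0.0000, hold=0.0000 ⇒ V=0.0000 continue  boundary S*=55.0277
step 3: (k=3,j=0): S=63.1162, K−S=16.2338, hold=16.1254 ⇒ V=16.2338 exercise | (k=3,j=1): S=83.0348, K−S=0.0000, hold=5.0942 ⇒ V=5.0942 continue | (k=3,j=2): S=109.2393, K−S=0.0000, hold=0.7051 ⇒ V=0.7051 continue | (k=3,j=3): S=143.7136, K−S=0.0000, hold=0.0000 ⇒ V=0.0000 continue  boundary S*=63.1162
step 2: (k=2,j=0): S=72.3936, K−S=6.9564, hold=10.2051 ⇒ V=10.2051 continue | (k=2,j=1): S=95.2400, K−S=0.0000, hold=2.7401 ⇒ V=2.7401 continue | (k=2,j=2): S=125.2963, K−S=0.0000, hold=0.3288 ⇒ V=0.3288 continue  boundary S*=-
step 1: (k=1,j=0): S=83.0348, K−S=0.0000, hold=6.1760 ⇒ V=6.1760 continue | (k=1,j=1): S=109.2393, K−S=0.0000, hold=1.4477 ⇒ V=1.4477 continue  boundary S*=-
step 0: (k=0,j=0): S=95.2400, K−S=0.0000, hold=3.6287 ⇒ V=3.6287 continue  boundary S*=-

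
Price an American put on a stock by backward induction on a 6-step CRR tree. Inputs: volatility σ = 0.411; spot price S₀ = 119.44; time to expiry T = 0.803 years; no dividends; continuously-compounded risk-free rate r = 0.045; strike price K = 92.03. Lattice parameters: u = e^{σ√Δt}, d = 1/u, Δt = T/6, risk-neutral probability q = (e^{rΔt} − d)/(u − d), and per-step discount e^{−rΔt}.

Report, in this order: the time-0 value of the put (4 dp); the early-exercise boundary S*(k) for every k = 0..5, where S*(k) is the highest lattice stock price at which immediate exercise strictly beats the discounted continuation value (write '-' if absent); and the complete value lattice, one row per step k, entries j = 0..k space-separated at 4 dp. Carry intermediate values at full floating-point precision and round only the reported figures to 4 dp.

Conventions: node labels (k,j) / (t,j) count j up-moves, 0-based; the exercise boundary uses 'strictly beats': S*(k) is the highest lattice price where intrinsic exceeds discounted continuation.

Δt=0.13383  u=1.16225  d=0.86040  q=0.48249  discount=0.99400
step 6 (expiry): payoffs max(K−S,0) = 43.5733 26.5735 3.6098 0.0000 0.0000 0.0000 0.0000
step 5: (k=5,j=0): S=56.3188, K−S=35.7112, hold=35.1586 ⇒ V=35.7112 exercise | (k=5,j=1): S=76.0768, K−S=15.9532, hold=15.4007 ⇒ V=15.9532 exercise | (k=5,j=2): S=102.7663, K−S=0.0000, hold=1.8569 ⇒ V=1.8569 continue | (k=5,j=3): S=138.8190, K−S=0.0000, hold=0.0000 ⇒ V=0.0000 continue | (k=5,j=4): S=187.5200, K−S=0.0000, hold=0.0000 ⇒ V=0.0000 continue | (k=5,j=5): S=253.3064, K−S=0.0000, hold=0.0000 ⇒ V=0.0000 continue  boundary S*=76.0768
step 4: (k=4,j=0): S=65.4565, K−S=26.5735, hold=26.0209 ⇒ V=26.5735 exercise | (k=4,j=1): S=88.4202, K−S=3.6098, hold=9.0969 ⇒ V=9.0969 continue | (k=4,j=2): S=119.4400, K−S=0.0000, hold=0.9552 ⇒ V=0.9552 continue | (k=4,j=3): S=161.3423, K−S=0.0000, hold=0.0000 ⇒ V=0.0000 continue | (k=4,j=4): S=217.9450, K−S=0.0000, hold=0.0000 ⇒ V=0.0000 continue  boundary S*=65.4565
step 3: (k=3,j=0): S=76.0768, K−S=15.9532, hold=18.0322 ⇒ V=18.0322 continue | (k=3,j=1): S=102.7663, K−S=0.0000, hold=5.1375 ⇒ V=5.1375 continue | (k=3,j=2): S=138.8190, K−S=0.0000, hold=0.4913 ⇒ V=0.4913 continue | (k=3,j=3): S=187.5200, K−S=0.0000, hold=0.0000 ⇒ V=0.0000 continue  boundary S*=-
step 2: (k=2,j=0): S=88.4202, K−S=3.6098, hold=11.7397 ⇒ V=11.7397 continue | (k=2,j=1): S=119.4400, K−S=0.0000, hold=2.8784 ⇒ V=2.8784 continue | (k=2,j=2): S=161.3423, K−S=0.0000, hold=0.2527 ⇒ V=0.2527 continue  boundary S*=-
step 1: (k=1,j=0): S=102.7663, K−S=0.0000, hold=7.4194 ⇒ V=7.4194 continue | (k=1,j=1): S=138.8190, K−S=0.0000, hold=1.6019 ⇒ V=1.6019 continue  boundary S*=-
step 0: (k=0,j=0): S=119.4400, K−S=0.0000, hold=4.5848 ⇒ V=4.5848 continue  boundary S*=-

price = 4.5848
boundary = - - - - 65.4565 76.0768
tree:
4.5848
7.4194 1.6019
11.7397 2.8784 0.2527
18.0322 5.1375 0.4913 0.0000
26.5735 9.0969 0.9552 0.0000 0.0000
35.7112 15.9532 1.8569 0.0000 0.0000 0.0000
43.5733 26.5735 3.6098 0.0000 0.0000 0.0000 0.0000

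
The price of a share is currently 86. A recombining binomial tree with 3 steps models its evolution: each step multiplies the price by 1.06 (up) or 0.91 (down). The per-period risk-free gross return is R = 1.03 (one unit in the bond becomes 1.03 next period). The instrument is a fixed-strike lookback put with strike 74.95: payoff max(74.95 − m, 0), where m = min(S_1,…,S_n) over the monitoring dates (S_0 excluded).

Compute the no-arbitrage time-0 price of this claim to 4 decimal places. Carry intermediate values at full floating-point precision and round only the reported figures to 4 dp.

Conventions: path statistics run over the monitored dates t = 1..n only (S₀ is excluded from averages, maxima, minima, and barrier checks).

price = 0.1836

Risk-neutral up-probability p* = (R−d)/(u−d) = (1.03−0.91)/(1.06−0.91) = 0.8000; the claim prices as the p*-weighted sum of path payoffs discounted by R^3.
Enumerate all 2^3 = 8 price paths (U = up ×1.06, D = down ×0.91); each path with k up-moves has probability p*^k·(1−p*)^(3−k).
DDD: m=64.8071, payoff=10.1429, prob=0.008000
UDD: m=75.4896, payoff=0.0000, prob=0.032000
DUD: m=75.4896, payoff=0.0000, prob=0.032000
UUD: m=87.9329, payoff=0.0000, prob=0.128000
DDU: m=71.2166, payoff=3.7334, prob=0.032000
UDU: m=82.9556, payoff=0.0000, prob=0.128000
DUU: m=78.2600, payoff=0.0000, prob=0.128000
UUU: m=91.1600, payoff=0.0000, prob=0.512000
Price = Σ prob·payoff / R^3 = 0.200612 / 1.092727 = 0.1836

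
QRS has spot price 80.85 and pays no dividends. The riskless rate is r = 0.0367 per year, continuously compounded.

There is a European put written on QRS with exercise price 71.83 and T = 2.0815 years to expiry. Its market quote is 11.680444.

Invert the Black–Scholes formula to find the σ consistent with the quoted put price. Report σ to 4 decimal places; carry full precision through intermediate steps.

sigma = 0.4309

At σ = 0.4309 the Black–Scholes value reproduces the quote:
σ√T = 0.4309·√2.0815 = 0.621677
d₁ = (ln(S/K) + (r+σ²/2)T) / (σ√T) = (ln(80.85/71.83) + (0.0367+0.4309²/2)·2.0815) / 0.621677 = (0.118293 + 0.269632) / 0.621677 = 0.623999
d₂ = d₁ − σ√T = 0.623999 − 0.621677 = 0.002322
e^{−rT} = 0.926454
N(−d₁) = 0.266314,  N(−d₂) = 0.499074
V = K·e^{−rT}·N(−d₂) − S·N(−d₁) = 33.211952 − 21.531508 = 11.680444 (the quoted price), and the Black–Scholes price is strictly increasing in σ, so σ is unique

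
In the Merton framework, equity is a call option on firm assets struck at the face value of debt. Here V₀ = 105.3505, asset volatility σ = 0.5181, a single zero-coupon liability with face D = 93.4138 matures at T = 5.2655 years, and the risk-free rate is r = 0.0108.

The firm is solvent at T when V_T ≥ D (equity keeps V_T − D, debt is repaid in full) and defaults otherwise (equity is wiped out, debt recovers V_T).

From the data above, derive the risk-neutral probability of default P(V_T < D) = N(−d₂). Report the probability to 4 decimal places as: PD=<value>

PD=0.6720

With assets at 105.3505 and a single debt payment of 93.4138 at 5.2655 years:
d₁ = [ln(V₀/D) + (r + σ²/2)T] / (σ√T)
   = [ln(105.3505/93.4138) + (0.0108 + 0.5·0.5181²)·5.2655] / (0.5181·√5.2655)
   = [0.120254 + 0.763570] / 1.188867 = 0.743417
d₂ = d₁ − σ√T = 0.743417 − 1.188867 = -0.445451
risk-neutral PD = N(−d₂) = N(0.445451) = 0.672003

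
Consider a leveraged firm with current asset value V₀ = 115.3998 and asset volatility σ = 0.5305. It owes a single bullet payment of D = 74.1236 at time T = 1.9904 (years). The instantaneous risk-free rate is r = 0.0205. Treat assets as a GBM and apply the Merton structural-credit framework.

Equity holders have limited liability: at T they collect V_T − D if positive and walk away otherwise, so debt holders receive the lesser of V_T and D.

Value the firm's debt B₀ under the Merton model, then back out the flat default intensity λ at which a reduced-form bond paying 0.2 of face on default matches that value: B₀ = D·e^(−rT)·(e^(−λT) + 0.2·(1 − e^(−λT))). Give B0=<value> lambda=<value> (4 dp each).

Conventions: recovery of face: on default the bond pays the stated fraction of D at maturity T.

Equity is a call on the firm's assets struck at D = 74.1236:
d₁ = [ln(V₀/D) + (r + σ²/2)T] / (σ√T)
   = [ln(115.3998/74.1236) + (0.0205 + 0.5·0.5305²)·1.9904] / (0.5305·√1.9904)
   = [0.442669 + 0.320883] / 0.748438 = 1.020194
d₂ = d₁ − σ√T = 1.020194 − 0.748438 = 0.271756
N(d₁) = 0.846182,  N(d₂) = 0.607095,  e^(−rT) = 0.960018
E₀ = V₀·N(d₁) − D·e^(−rT)·N(d₂)
   = 115.3998·0.846182 − 74.1236·0.960018·0.607095 = 54.448306
B₀ = V₀ − E₀ = 115.3998 − 54.448306 = 60.951494
e^(−λT) = (B₀·e^(rT)/D − 0.2)/(1 − 0.2) = (60.9515·1.041647/74.1236 − 0.2)/0.8 = 0.82067709
λ = −ln(0.82067709)/1.9904 = 0.099289

B0=60.9515 lambda=0.0993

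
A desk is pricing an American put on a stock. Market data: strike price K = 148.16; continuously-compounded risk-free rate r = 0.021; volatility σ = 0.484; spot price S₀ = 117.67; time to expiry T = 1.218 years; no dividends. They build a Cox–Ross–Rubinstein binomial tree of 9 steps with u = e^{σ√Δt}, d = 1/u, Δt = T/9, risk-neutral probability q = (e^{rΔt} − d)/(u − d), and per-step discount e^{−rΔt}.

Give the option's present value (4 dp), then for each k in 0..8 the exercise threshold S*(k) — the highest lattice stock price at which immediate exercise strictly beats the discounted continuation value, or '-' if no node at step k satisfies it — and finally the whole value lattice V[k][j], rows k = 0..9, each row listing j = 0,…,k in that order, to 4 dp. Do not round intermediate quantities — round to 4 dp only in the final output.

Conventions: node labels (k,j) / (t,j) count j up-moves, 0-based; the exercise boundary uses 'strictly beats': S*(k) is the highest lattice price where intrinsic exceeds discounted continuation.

price = 43.6894
boundary = - - - 68.9738 57.7241 68.9738 82.4160 98.4779 117.6700
tree:
43.6894
54.8450 31.0480
66.9047 41.2256 19.4606
79.1862 53.1028 27.7339 10.0058
90.4359 66.0883 38.4014 15.5593 3.6406
99.8508 79.1862 51.3366 23.6680 6.2711 0.6188
107.7301 90.4359 65.7440 34.9789 10.7237 1.1568 0.0000
114.3243 99.8508 79.1862 49.6821 18.1785 2.1625 0.0000 0.0000
119.8429 107.7301 90.4359 65.7440 30.4900 4.0427 0.0000 0.0000 0.0000
124.4615 114.3243 99.8508 79.1862 49.6821 7.5575 0.0000 0.0000 0.0000 0.0000

Δt=0.13533  u=1.19489  d=0.83690  q=0.46355  discount=0.99716
step 9 (expiry): payoffs max(K−S,0) = 124.4615 114.3243 99.8508 79.1862 49.6821 7.5575 0.0000 0.0000 0.0000 0.0000
step 8: (k=8,j=0): S=28.3171, K−S=119.8429, hold=119.4224 ⇒ V=119.8429 exercise | (k=8,j=1): S=40.4299, K−S=107.7301, hold=107.3096 ⇒ V=107.7301 exercise | (k=8,j=2): S=57.7241, K−S=90.4359, hold=90.0154 ⇒ V=90.4359 exercise | (k=8,j=3): S=82.4160, K−S=65.7440, hold=65.3235 ⇒ V=65.7440 exercise | (k=8,j=4): S=117.6700, K−S=30.4900, hold=30.0695 ⇒ V=30.4900 exercise | (k=8,j=5): S=168.0042, K−S=0.0000, hold=4.0427 ⇒ V=4.0427 continue | (k=8,j=6): S=239.8691, K−S=0.0000, hold=0.0000 ⇒ V=0.0000 continue | (k=8,j=7): S=342.4749, K−S=0.0000, hold=0.0000 ⇒ V=0.0000 continue | (k=8,j=8): S=488.9709, K−S=0.0000, hold=0.0000 ⇒ V=0.0000 continue  boundary S*=117.6700
step 7: (k=7,j=0): S=33.8357, K−S=114.3243, hold=113.9038 ⇒ V=114.3243 exercise | (k=7,j=1): S=48.3092, K−S=99.8508, hold=99.4303 ⇒ V=99.8508 exercise | (k=7,j=2): S=68.9738, K−S=79.1862, hold=78.7657 ⇒ V=79.1862 exercise | (k=7,j=3): S=98.4779, K−S=49.6821, hold=49.2617 ⇒ V=49.6821 exercise | (k=7,j=4): S=140.6025, K−S=7.5575, hold=18.1785 ⇒ V=18.1785 continue | (k=7,j=5): S=200.7462, K−S=0.0000, hold=2.1625 ⇒ V=2.1625 continue | (k=7,j=6): S=286.6167, K−S=0.0000, hold=0.0000 ⇒ V=0.0000 continue | (k=7,j=7): S=409.2191, K−S=0.0000, hold=0.0000 ⇒ V=0.0000 continue  boundary S*=98.4779
step 6: (k=6,j=0): S=40.4299, K−S=107.7301, hold=107.3096 ⇒ V=107.7301 exercise | (k=6,j=1): S=57.7241, K−S=90.4359, hold=90.0154 ⇒ V=90.4359 exercise | (k=6,j=2): S=82.4160, K−S=65.7440, hold=65.3235 ⇒ V=65.7440 exercise | (k=6,j=3): S=117.6700, K−S=30.4900, hold=34.9789 ⇒ V=34.9789 continue | (k=6,j=4): S=168.0042, K−S=0.0000, hold=10.7237 ⇒ V=10.7237 continue | (k=6,j=5): S=239.8691, K−S=0.0000, hold=1.1568 ⇒ V=1.1568 continue | (k=6,j=6): S=342.4749, K−S=0.0000, hold=0.0000 ⇒ V=0.0000 continue  boundary S*=82.4160
step 5: (k=5,j=0): S=48.3092, K−S=99.8508, hold=99.4303 ⇒ V=99.8508 exercise | (k=5,j=1): S=68.9738, K−S=79.1862, hold=78.7657 ⇒ V=79.1862 exercise | (k=5,j=2): S=98.4779, K−S=49.6821, hold=51.3366 ⇒ V=51.3366 continue | (k=5,j=3): S=140.6025, K−S=7.5575, hold=23.6680 ⇒ V=23.6680 continue | (k=5,j=4): S=200.7462, K−S=0.0000, hold=6.2711 ⇒ V=6.2711 continue | (k=5,j=5): S=286.6167, K−S=0.0000, hold=0.6188 ⇒ V=0.6188 continue  boundary S*=68.9738
step 4: (k=4,j=0): S=57.7241, K−S=90.4359, hold=90.0154 ⇒ V=90.4359 exercise | (k=4,j=1): S=82.4160, K−S=65.7440, hold=66.0883 ⇒ V=66.0883 continue | (k=4,j=2): S=117.6700, K−S=30.4900, hold=38.4014 ⇒ V=38.4014 continue | (k=4,j=3): S=168.0042, K−S=0.0000, hold=15.5593 ⇒ V=15.5593 continue | (k=4,j=4): S=239.8691, K−S=0.0000, hold=3.6406 ⇒ V=3.6406 continue  boundary S*=57.7241
step 3: (k=3,j=0): S=68.9738, K−S=79.1862, hold=78.9249 ⇒ V=79.1862 exercise | (k=3,j=1): S=98.4779, K−S=49.6821, hold=53.1028 ⇒ V=53.1028 continue | (k=3,j=2): S=140.6025, K−S=7.5575, hold=27.7339 ⇒ V=27.7339 continue | (k=3,j=3): S=200.7462, K−S=0.0000, hold=10.0058 ⇒ V=10.0058 continue  boundary S*=68.9738
step 2: (k=2,j=0): S=82.4160, K−S=65.7440, hold=66.9047 ⇒ V=66.9047 continue | (k=2,j=1): S=117.6700, K−S=30.4900, hold=41.2256 ⇒ V=41.2256 continue | (k=2,j=2): S=168.0042, K−S=0.0000, hold=19.4606 ⇒ V=19.4606 continue  boundary S*=-
step 1: (k=1,j=0): S=98.4779, K−S=49.6821, hold=54.8450 ⇒ V=54.8450 continue | (k=1,j=1): S=140.6025, K−S=7.5575, hold=31.0480 ⇒ V=31.0480 continue  boundary S*=-
step 0: (k=0,j=0): S=117.6700, K−S=30.4900, hold=43.6894 ⇒ V=43.6894 continue  boundary S*=-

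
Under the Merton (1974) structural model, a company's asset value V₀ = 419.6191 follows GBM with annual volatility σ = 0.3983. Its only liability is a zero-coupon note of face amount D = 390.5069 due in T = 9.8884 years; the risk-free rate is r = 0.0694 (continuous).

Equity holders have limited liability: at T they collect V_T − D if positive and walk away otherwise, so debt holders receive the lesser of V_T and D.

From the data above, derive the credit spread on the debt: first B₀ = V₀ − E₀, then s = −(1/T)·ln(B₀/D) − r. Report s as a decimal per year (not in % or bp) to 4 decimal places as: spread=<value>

With assets at 419.6191 and a single debt payment of 390.5069 at 9.8884 years:
d₁ = [ln(V₀/D) + (r + σ²/2)T] / (σ√T)
   = [ln(419.6191/390.5069) + (0.0694 + 0.5·0.3983²)·9.8884] / (0.3983·√9.8884)
   = [0.071902 + 1.470617] / 1.252487 = 1.231565
d₂ = d₁ − σ√T = 1.231565 − 1.252487 = -0.020923
N(d₁) = 0.890944,  N(d₂) = 0.491654,  e^(−rT) = 0.503458
E₀ = V₀·N(d₁) − D·e^(−rT)·N(d₂)
   = 419.6191·0.890944 − 390.5069·0.503458·0.491654 = 277.196173
B₀ = V₀ − E₀ = 419.6191 − 277.196173 = 142.422927
spread = −(1/T)·ln(B₀/D) − r = −(1/9.8884)·ln(142.422927/390.5069) − 0.0694 = 0.03260282

spread=0.0326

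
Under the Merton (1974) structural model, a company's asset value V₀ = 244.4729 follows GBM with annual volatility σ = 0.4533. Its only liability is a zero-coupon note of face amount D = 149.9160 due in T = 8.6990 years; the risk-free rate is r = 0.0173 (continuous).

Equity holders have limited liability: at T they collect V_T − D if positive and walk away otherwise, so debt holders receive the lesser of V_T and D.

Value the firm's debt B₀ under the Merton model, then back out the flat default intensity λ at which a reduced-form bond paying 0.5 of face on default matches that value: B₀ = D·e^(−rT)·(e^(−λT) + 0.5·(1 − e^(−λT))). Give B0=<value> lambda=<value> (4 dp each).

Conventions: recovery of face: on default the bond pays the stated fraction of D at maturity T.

With assets at 244.4729 and a single debt payment of 149.9160 at 8.6990 years:
d₁ = [ln(V₀/D) + (r + σ²/2)T] / (σ√T)
   = [ln(244.4729/149.9160) + (0.0173 + 0.5·0.4533²)·8.6990] / (0.4533·√8.6990)
   = [0.489029 + 1.044232] / 1.336966 = 1.146821
d₂ = d₁ − σ√T = 1.146821 − 1.336966 = -0.190145
N(d₁) = 0.874272,  N(d₂) = 0.424598,  e^(−rT) = 0.860284
E₀ = V₀·N(d₁) − D·e^(−rT)·N(d₂)
   = 244.4729·0.874272 − 149.9160·0.860284·0.424598 = 158.975347
B₀ = V₀ − E₀ = 244.4729 − 158.975347 = 85.497553
e^(−λT) = (B₀·e^(rT)/D − 0.5)/(1 − 0.5) = (85.4976·1.162407/149.9160 − 0.5)/0.5 = 0.32584905
λ = −ln(0.32584905)/8.6990 = 0.128902

B0=85.4976 lambda=0.1289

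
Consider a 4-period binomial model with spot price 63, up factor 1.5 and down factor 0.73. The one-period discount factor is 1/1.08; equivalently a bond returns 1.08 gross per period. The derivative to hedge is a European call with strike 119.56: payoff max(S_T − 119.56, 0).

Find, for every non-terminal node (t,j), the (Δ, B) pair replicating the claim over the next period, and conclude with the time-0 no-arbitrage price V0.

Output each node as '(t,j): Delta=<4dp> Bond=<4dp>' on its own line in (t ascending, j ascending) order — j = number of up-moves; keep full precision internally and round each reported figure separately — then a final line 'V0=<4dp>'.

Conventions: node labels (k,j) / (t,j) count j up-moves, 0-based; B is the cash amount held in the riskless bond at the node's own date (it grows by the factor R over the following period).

Since d<R<u, set p* = (R−d)/(u−d) = 0.4545; price each node as the discounted p*-expectation of its children.
Expiry values: V(4,0)=0.0000, V(4,1)=0.0000, V(4,2)=0.0000, V(4,3)=35.6562, V(4,4)=199.3775
  t=3,j=0: stock 24.5081 → up 36.7621 (V=0.0000), down 17.8909 (V=0.0000). Price 0.0000; hedge Δ=0.0000, bond B=0.0000.
  t=3,j=1: stock 50.3590 → up 75.5386 (V=0.0000), down 36.7621 (V=0.0000). Price 0.0000; hedge Δ=0.0000, bond B=0.0000.
  t=3,j=2: stock 103.4775 → up 155.2163 (V=35.6562), down 75.5386 (V=0.0000). Price 15.0068; hedge Δ=0.4475, bond B=-31.3000.
  t=3,j=3: stock 212.6250 → up 318.9375 (V=199.3775), down 155.2163 (V=35.6562). Price 101.9213; hedge Δ=1.0000, bond B=-110.7037.
  t=2,j=0: stock 33.5727 → up 50.3590 (V=0.0000), down 24.5081 (V=0.0000). Price 0.0000; hedge Δ=0.0000, bond B=0.0000.
  t=2,j=1: stock 68.9850 → up 103.4775 (V=15.0068), down 50.3590 (V=0.0000). Price 6.3160; hedge Δ=0.2825, bond B=-13.1734.
  t=2,j=2: stock 141.7500 → up 212.6250 (V=101.9213), down 103.4775 (V=15.0068). Price 50.4754; hedge Δ=0.7963, bond B=-62.4005.
  t=1,j=0: stock 45.9900 → up 68.9850 (V=6.3160), down 33.5727 (V=0.0000). Price 2.6583; hedge Δ=0.1784, bond B=-5.5444.
  t=1,j=1: stock 94.5000 → up 141.7500 (V=50.4754), down 68.9850 (V=6.3160). Price 24.4338; hedge Δ=0.6069, bond B=-32.9161.
  t=0,j=0: stock 63.0000 → up 94.5000 (V=24.4338), down 45.9900 (V=2.6583). Price 11.6261; hedge Δ=0.4489, bond B=-16.6537.
As a check, the time-0 holding Δ(0,0)·S0 + B(0,0) comes to 11.6261 — exactly V0.

(0,0): Delta=0.4489 Bond=-16.6537
(1,0): Delta=0.1784 Bond=-5.5444
(1,1): Delta=0.6069 Bond=-32.9161
(2,0): Delta=0.0000 Bond=0.0000
(2,1): Delta=0.2825 Bond=-13.1734
(2,2): Delta=0.7963 Bond=-62.4005
(3,0): Delta=0.0000 Bond=0.0000
(3,1): Delta=0.0000 Bond=0.0000
(3,2): Delta=0.4475 Bond=-31.3000
(3,3): Delta=1.0000 Bond=-110.7037
V0=11.6261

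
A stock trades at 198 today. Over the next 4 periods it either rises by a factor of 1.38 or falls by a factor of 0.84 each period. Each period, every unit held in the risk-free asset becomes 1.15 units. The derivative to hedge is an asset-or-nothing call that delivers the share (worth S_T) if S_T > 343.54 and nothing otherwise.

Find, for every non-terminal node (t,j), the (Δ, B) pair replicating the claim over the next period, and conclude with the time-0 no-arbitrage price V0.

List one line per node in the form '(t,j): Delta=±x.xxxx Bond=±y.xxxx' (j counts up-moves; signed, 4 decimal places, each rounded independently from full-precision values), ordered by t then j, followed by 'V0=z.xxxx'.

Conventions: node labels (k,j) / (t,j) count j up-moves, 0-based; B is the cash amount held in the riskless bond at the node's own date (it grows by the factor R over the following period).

Arbitrage-free pricing uses the up-move probability p* = (R−d)/(u−d) = 0.5741, discounting each step at R = 1.15.
At maturity the claim pays: V(4,0)=0.0000, V(4,1)=0.0000, V(4,2)=0.0000, V(4,3)=437.1009, V(4,4)=718.0944
(3,0): S=117.3554. Δ = (V_up−V_dn)/(S_up−S_dn) = (0.0000−0.0000)/(161.9504−98.5785) = 0.0000. V = [p*·0.0000 + (1−p*)·0.0000]/1.15 = 0.0000. B = V − Δ·S = 0.0000.
(3,1): S=192.7981. Δ = (V_up−V_dn)/(S_up−S_dn) = (0.0000−0.0000)/(266.0614−161.9504) = 0.0000. V = [p*·0.0000 + (1−p*)·0.0000]/1.15 = 0.0000. B = V − Δ·S = 0.0000.
(3,2): S=316.7398. Δ = (V_up−V_dn)/(S_up−S_dn) = (437.1009−0.0000)/(437.1009−266.0614) = 2.5556. V = [p*·437.1009 + (1−p*)·0.0000]/1.15 = 218.1985. B = V − Δ·S = -591.2476.
(3,3): S=520.3583. Δ = (V_up−V_dn)/(S_up−S_dn) = (718.0944−437.1009)/(718.0944−437.1009) = 1.0000. V = [p*·718.0944 + (1−p*)·437.1009]/1.15 = 520.3583. B = V − Δ·S = 0.0000.
(2,0): S=139.7088. Δ = (V_up−V_dn)/(S_up−S_dn) = (0.0000−0.0000)/(192.7981−117.3554) = 0.0000. V = [p*·0.0000 + (1−p*)·0.0000]/1.15 = 0.0000. B = V − Δ·S = 0.0000.
(2,1): S=229.5216. Δ = (V_up−V_dn)/(S_up−S_dn) = (218.1985−0.0000)/(316.7398−192.7981) = 1.7605. V = [p*·218.1985 + (1−p*)·0.0000]/1.15 = 108.9236. B = V − Δ·S = -295.1478.
(2,2): S=377.0712. Δ = (V_up−V_dn)/(S_up−S_dn) = (520.3583−218.1985)/(520.3583−316.7398) = 1.4840. V = [p*·520.3583 + (1−p*)·218.1985]/1.15 = 340.5744. B = V − Δ·S = -218.9806.
(1,0): S=166.3200. Δ = (V_up−V_dn)/(S_up−S_dn) = (108.9236−0.0000)/(229.5216−139.7088) = 1.2128. V = [p*·108.9236 + (1−p*)·0.0000]/1.15 = 54.3741. B = V − Δ·S = -147.3362.
(1,1): S=273.2400. Δ = (V_up−V_dn)/(S_up−S_dn) = (340.5744−108.9236)/(377.0712−229.5216) = 1.5700. V = [p*·340.5744 + (1−p*)·108.9236]/1.15 = 210.3551. B = V − Δ·S = -218.6280.
(0,0): S=198.0000. Δ = (V_up−V_dn)/(S_up−S_dn) = (210.3551−54.3741)/(273.2400−166.3200) = 1.4589. V = [p*·210.3551 + (1−p*)·54.3741]/1.15 = 125.1467. B = V − Δ·S = -163.7069.
Check: Δ(0,0)·S0 + B(0,0) = 125.1467 = V0.

(0,0): Delta=1.4589 Bond=-163.7069
(1,0): Delta=1.2128 Bond=-147.3362
(1,1): Delta=1.5700 Bond=-218.6280
(2,0): Delta=0.0000 Bond=0.0000
(2,1): Delta=1.7605 Bond=-295.1478
(2,2): Delta=1.4840 Bond=-218.9806
(3,0): Delta=0.0000 Bond=0.0000
(3,1): Delta=0.0000 Bond=0.0000
(3,2): Delta=2.5556 Bond=-591.2476
(3,3): Delta=1.0000 Bond=0.0000
V0=125.1467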